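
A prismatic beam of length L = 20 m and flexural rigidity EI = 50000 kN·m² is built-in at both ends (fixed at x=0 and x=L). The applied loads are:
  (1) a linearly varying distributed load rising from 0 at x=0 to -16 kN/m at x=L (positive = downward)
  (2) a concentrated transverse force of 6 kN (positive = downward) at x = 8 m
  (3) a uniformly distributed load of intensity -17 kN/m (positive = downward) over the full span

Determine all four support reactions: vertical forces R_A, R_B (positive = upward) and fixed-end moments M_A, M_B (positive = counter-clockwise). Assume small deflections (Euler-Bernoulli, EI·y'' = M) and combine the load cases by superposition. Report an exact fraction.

Load 1 — triangular load w₀=-16 kN/m (0→w₀ over full span):
  R_A = 3w₀L/20 = 3·(-16)·20/20 = -48 kN
  M_A = w₀L²/30 = (-16)·20²/30 = -640/3 kN·m
  R_B = 7w₀L/20 = 7·(-16)·20/20 = -112 kN
  M_B = -w₀L²/20 = -(-16)·20²/20 = 320 kN·m
Load 2 — point force P=6 kN at a=8 m (b=L-a=12):
  R_A = Pb²(3a+b)/L³ = 6·12²·(3·8+12)/20³ = 486/125 kN
  M_A = Pab²/L² = 6·8·12²/20² = 432/25 kN·m
  R_B = Pa²(a+3b)/L³ = 6·8²·(8+3·12)/20³ = 264/125 kN
  M_B = -Pa²b/L² = -6·8²·12/20² = -288/25 kN·m
Load 3 — uniform load w=-17 kN/m over full span:
  R_A = wL/2 = (-17)·20/2 = -170 kN
  M_A = wL²/12 = (-17)·20²/12 = -1700/3 kN·m
  R_B = wL/2 = (-17)·20/2 = -170 kN
  M_B = -wL²/12 = -(-17)·20²/12 = 1700/3 kN·m
Superposition: R_A = -26764/125 kN, M_A = -19068/25 kN·m, R_B = -34986/125 kN, M_B = 65636/75 kN·m

R_A = -26764/125 kN, M_A = -19068/25 kN·m, R_B = -34986/125 kN, M_B = 65636/75 kN·m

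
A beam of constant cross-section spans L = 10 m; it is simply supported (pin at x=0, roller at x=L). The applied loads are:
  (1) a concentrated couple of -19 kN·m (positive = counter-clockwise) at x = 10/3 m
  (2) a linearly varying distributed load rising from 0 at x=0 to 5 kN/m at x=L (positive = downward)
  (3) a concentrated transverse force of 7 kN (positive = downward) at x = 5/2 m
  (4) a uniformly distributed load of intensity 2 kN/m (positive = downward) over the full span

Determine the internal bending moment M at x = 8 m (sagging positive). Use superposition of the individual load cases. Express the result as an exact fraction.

M(8) = 473/10 kN·m

Load 1 — applied couple M₀=-19 kN·m at a=10/3 m (b=L-a=20/3):
  M_1 = M₀x/L - M₀  [x>a] = (-19)·8/10 - (-19) = 19/5 kN·m
Load 2 — triangular load w₀=5 kN/m (0→w₀ over full span):
  M_2 = w₀Lx/6 - w₀x³/(6L) = 5·10·8/6 - 5·8³/(6·10) = 24 kN·m
Load 3 — point force P=7 kN at a=5/2 m (b=L-a=15/2):
  M_3 = Pa(L-x)/L  [x>a] = 7·(5/2)·(10-8)/10 = 7/2 kN·m
Load 4 — uniform load w=2 kN/m over full span:
  M_4 = wx(L-x)/2 = 2·8·(10-8)/2 = 16 kN·m
Superposition: M = Σ M_i = 473/10 kN·m ≈ 47.300000 kN·m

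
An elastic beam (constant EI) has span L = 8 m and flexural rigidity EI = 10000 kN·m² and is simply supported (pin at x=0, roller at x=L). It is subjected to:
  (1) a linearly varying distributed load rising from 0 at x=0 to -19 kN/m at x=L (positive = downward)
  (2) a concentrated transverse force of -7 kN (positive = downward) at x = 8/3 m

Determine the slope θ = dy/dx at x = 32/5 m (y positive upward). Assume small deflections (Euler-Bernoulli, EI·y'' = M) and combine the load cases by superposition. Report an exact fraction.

Load 1 — triangular load w₀=-19 kN/m (0→w₀ over full span):
  θ_1 = -w₀(7L⁴-30L²x²+15x⁴)/(360LEI) = -(-19)·(7·8⁴-30·8²·(32/5)²+15·(32/5)⁴)/(360·8·10000) = -57532/3515625 rad
Load 2 — point force P=-7 kN at a=8/3 m (b=L-a=16/3):
  θ_2 = -Pa(2L²-6Lx+3x²+a²)/(6LEI)  [x>a] = -(-7)·(8/3)·(2·8²-6·8·(32/5)+3·(32/5)²+(8/3)²)/(6·8·10000) = -2422/1265625 rad
Superposition: θ = Σ θ_i = -578338/31640625 rad ≈ -0.018278 rad

θ(32/5) = -578338/31640625 rad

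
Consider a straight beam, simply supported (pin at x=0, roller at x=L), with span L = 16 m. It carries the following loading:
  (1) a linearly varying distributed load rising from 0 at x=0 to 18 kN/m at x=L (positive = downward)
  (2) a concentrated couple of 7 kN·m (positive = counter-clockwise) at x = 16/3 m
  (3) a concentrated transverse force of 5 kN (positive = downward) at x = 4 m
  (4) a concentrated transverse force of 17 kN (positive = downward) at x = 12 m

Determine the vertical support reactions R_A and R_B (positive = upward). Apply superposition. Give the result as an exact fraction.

Load 1 — triangular load w₀=18 kN/m (0→w₀ over full span):
  R_A = w₀L/6 = 18·16/6 = 48 kN
  R_B = w₀L/3 = 18·16/3 = 96 kN
Load 2 — applied couple M₀=7 kN·m at a=16/3 m (b=L-a=32/3):
  R_A = M₀/L = 7/16 kN
  R_B = -M₀/L = -7/16 kN
Load 3 — point force P=5 kN at a=4 m (b=L-a=12):
  R_A = Pb/L = 5·12/16 = 15/4 kN
  R_B = Pa/L = 5·4/16 = 5/4 kN
Load 4 — point force P=17 kN at a=12 m (b=L-a=4):
  R_A = Pb/L = 17·4/16 = 17/4 kN
  R_B = Pa/L = 17·12/16 = 51/4 kN
Superposition: R_A = 903/16 kN, R_B = 1753/16 kN

R_A = 903/16 kN, R_B = 1753/16 kN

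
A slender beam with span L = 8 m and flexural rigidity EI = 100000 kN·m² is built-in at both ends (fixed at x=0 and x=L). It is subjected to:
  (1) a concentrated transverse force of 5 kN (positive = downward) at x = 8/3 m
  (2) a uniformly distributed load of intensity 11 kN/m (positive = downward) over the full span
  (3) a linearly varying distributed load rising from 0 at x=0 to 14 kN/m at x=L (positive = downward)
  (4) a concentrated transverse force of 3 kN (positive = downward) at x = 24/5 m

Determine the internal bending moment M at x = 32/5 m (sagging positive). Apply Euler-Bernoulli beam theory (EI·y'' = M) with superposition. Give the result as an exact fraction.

Load 1 — point force P=5 kN at a=8/3 m (b=L-a=16/3):
  M_1 = Pa²(a+3b)(L-x)/L³ - Pa²b/L²  [x>a] = 5·(8/3)²·((8/3)+3·(16/3))·(8-(32/5))/8³ - 5·(8/3)²·(16/3)/8² = -8/9 kN·m
Load 2 — uniform load w=11 kN/m over full span:
  M_2 = wLx/2 - wL²/12 - wx²/2 = 11·8·(32/5)/2 - 11·8²/12 - 11·(32/5)²/2 = -176/75 kN·m
Load 3 — triangular load w₀=14 kN/m (0→w₀ over full span):
  M_3 = 3w₀Lx/20 - w₀L²/30 - w₀x³/(6L) = 3·14·8·(32/5)/20 - 14·8²/30 - 14·(32/5)³/(6·8) = 448/375 kN·m
Load 4 — point force P=3 kN at a=24/5 m (b=L-a=16/5):
  M_4 = Pa²(a+3b)(L-x)/L³ - Pa²b/L²  [x>a] = 3·(24/5)²·((24/5)+3·(16/5))·(8-(32/5))/8³ - 3·(24/5)²·(16/5)/8² = -216/625 kN·m
Superposition: M = Σ M_i = -13424/5625 kN·m ≈ -2.386489 kN·m

M(32/5) = -13424/5625 kN·m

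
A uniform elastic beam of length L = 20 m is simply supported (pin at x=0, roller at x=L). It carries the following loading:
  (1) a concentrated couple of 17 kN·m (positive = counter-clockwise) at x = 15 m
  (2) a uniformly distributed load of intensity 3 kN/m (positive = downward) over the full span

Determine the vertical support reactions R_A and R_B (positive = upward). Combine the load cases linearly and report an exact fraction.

R_A = 617/20 kN, R_B = 583/20 kN

Load 1 — applied couple M₀=17 kN·m at a=15 m (b=L-a=5):
  R_A = M₀/L = 17/20 kN
  R_B = -M₀/L = -17/20 kN
Load 2 — uniform load w=3 kN/m over full span:
  R_A = wL/2 = 3·20/2 = 30 kN
  R_B = wL/2 = 3·20/2 = 30 kN
Superposition: R_A = 617/20 kN, R_B = 583/20 kN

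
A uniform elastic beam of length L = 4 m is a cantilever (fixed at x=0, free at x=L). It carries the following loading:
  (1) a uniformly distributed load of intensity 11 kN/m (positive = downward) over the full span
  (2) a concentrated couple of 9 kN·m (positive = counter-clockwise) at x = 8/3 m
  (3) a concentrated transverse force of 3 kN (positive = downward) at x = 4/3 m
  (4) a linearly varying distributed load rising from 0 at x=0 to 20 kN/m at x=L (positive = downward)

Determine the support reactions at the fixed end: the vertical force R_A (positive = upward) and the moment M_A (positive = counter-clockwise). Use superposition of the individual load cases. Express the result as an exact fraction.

Load 1 — uniform load w=11 kN/m over full span:
  R_A = wL = 11·4 = 44 kN
  M_A = wL²/2 = 11·4²/2 = 88 kN·m
Load 2 — applied couple M₀=9 kN·m at a=8/3 m (b=L-a=4/3):
  R_A = 0 kN
  M_A = -M₀ = -9 kN·m
Load 3 — point force P=3 kN at a=4/3 m (b=L-a=8/3):
  R_A = P = 3 kN
  M_A = Pa = 3·(4/3) = 4 kN·m
Load 4 — triangular load w₀=20 kN/m (0→w₀ over full span):
  R_A = w₀L/2 = 20·4/2 = 40 kN
  M_A = w₀L²/3 = 20·4²/3 = 320/3 kN·m
Superposition: R_A = 87 kN, M_A = 569/3 kN·m

R_A = 87 kN, M_A = 569/3 kN·m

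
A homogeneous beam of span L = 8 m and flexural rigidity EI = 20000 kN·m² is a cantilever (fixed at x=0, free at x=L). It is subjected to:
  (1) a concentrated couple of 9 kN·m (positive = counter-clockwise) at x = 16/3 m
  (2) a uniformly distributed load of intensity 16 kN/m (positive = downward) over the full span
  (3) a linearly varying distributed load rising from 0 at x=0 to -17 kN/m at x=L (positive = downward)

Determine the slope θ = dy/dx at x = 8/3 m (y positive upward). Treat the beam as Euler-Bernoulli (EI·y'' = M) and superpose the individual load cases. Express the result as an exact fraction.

θ(8/3) = -6287/607500 rad

Load 1 — applied couple M₀=9 kN·m at a=16/3 m (b=L-a=8/3):
  θ_1 = M₀x/EI  [x≤a] = 9·(8/3)/20000 = 3/2500 rad
Load 2 — uniform load w=16 kN/m over full span:
  θ_2 = -wx(x²-3Lx+3L²)/(6EI) = -16·(8/3)·((8/3)²-3·8·(8/3)+3·8²)/(6·20000) = -2432/50625 rad
Load 3 — triangular load w₀=-17 kN/m (0→w₀ over full span):
  θ_3 = (w₀Lx²/4-w₀L²x/3-w₀x⁴/(24L))/EI = ((-17)·8·(8/3)²/4-(-17)·8²·(8/3)/3-(-17)·(8/3)⁴/(24·8))/20000 = 5542/151875 rad
Superposition: θ = Σ θ_i = -6287/607500 rad ≈ -0.010349 rad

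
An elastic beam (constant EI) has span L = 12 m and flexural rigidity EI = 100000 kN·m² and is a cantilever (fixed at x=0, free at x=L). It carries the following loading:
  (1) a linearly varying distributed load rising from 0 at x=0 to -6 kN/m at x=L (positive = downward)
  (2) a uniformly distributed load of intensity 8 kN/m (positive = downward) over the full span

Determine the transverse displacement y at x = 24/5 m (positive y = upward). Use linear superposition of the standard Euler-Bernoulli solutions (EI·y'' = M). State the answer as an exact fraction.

Load 1 — triangular load w₀=-6 kN/m (0→w₀ over full span):
  y_1 = (w₀Lx³/12-w₀L²x²/6-w₀x⁵/(120L))/EI = ((-6)·12·(24/5)³/12-(-6)·12²·(24/5)²/6-(-6)·(24/5)⁵/(120·12))/100000 = 1301184/48828125 m
Load 2 — uniform load w=8 kN/m over full span:
  y_2 = -wx²(x²-4Lx+6L²)/(24EI) = -8·(24/5)²·((24/5)²-4·12·(24/5)+6·12²)/(24·100000) = -98496/1953125 m
Superposition: y = Σ y_i = -1161216/48828125 m ≈ -0.023782 m

y(24/5) = -1161216/48828125 m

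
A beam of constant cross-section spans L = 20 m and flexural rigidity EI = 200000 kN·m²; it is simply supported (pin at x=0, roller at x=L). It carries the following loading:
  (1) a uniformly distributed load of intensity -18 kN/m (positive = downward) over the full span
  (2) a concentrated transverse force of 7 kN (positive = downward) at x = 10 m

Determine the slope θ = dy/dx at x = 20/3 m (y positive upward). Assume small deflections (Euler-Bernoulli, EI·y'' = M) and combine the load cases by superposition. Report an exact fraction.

θ(20/3) = 67/4800 rad

Load 1 — uniform load w=-18 kN/m over full span:
  θ_1 = -w(L³-6Lx²+4x³)/(24EI) = -(-18)·(20³-6·20·(20/3)²+4·(20/3)³)/(24·200000) = 13/900 rad
Load 2 — point force P=7 kN at a=10 m (b=L-a=10):
  θ_2 = -Pb(L²-b²-3x²)/(6LEI)  [x≤a] = -7·10·(20²-10²-3·(20/3)²)/(6·20·200000) = -7/14400 rad
Superposition: θ = Σ θ_i = 67/4800 rad ≈ 0.013958 rad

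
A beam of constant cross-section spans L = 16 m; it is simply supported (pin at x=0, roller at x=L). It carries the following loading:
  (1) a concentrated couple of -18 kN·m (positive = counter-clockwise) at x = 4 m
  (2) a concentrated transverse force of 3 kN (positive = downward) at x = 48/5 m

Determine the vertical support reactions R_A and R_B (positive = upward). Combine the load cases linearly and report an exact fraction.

R_A = 3/40 kN, R_B = 117/40 kN

Load 1 — applied couple M₀=-18 kN·m at a=4 m (b=L-a=12):
  R_A = M₀/L = (-18)/16 = -9/8 kN
  R_B = -M₀/L = -(-18)/16 = 9/8 kN
Load 2 — point force P=3 kN at a=48/5 m (b=L-a=32/5):
  R_A = Pb/L = 3·(32/5)/16 = 6/5 kN
  R_B = Pa/L = 3·(48/5)/16 = 9/5 kN
Superposition: R_A = 3/40 kN, R_B = 117/40 kN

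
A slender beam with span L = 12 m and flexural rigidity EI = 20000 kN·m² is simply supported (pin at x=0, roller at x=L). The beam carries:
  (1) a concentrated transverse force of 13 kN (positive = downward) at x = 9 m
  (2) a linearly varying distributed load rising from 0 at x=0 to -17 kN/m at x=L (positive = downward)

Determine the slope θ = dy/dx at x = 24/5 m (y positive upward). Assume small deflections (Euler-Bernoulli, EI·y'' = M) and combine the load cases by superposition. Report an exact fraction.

θ(24/5) = 875847/100000000 rad

Load 1 — point force P=13 kN at a=9 m (b=L-a=3):
  θ_1 = -Pb(L²-b²-3x²)/(6LEI)  [x≤a] = -13·3·(12²-3²-3·(24/5)²)/(6·12·20000) = -7137/4000000 rad
Load 2 — triangular load w₀=-17 kN/m (0→w₀ over full span):
  θ_2 = -w₀(7L⁴-30L²x²+15x⁴)/(360LEI) = -(-17)·(7·12⁴-30·12²·(24/5)²+15·(24/5)⁴)/(360·12·20000) = 16473/1562500 rad
Superposition: θ = Σ θ_i = 875847/100000000 rad ≈ 0.008758 rad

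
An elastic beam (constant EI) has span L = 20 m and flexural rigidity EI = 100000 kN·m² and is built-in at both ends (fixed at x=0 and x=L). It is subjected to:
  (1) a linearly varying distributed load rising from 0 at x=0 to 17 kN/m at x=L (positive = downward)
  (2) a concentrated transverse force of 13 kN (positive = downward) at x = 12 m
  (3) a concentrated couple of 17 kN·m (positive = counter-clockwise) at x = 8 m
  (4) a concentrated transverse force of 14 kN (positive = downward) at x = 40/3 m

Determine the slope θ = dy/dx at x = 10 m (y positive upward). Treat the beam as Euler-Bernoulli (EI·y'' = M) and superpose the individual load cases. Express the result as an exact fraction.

Load 1 — triangular load w₀=17 kN/m (0→w₀ over full span):
  θ_1 = -w₀(2x(L-x)(L-2x)(x+2L)+x²(L-x)²)/(120LEI) = -17·(2·10·(20-10)·(20-2·10)·(10+2·20)+10²·(20-10)²)/(120·20·100000) = -17/24000 rad
Load 2 — point force P=13 kN at a=12 m (b=L-a=8):
  θ_2 = -Pb²x(2aL-(3a+b)x)/(2L³EI)  [x≤a] = -13·8²·10·(2·12·20-(3·12+8)·10)/(2·20³·100000) = -13/62500 rad
Load 3 — applied couple M₀=17 kN·m at a=8 m (b=L-a=12):
  θ_3 = (R_Ax²/2 - M_Ax - M₀(x-a))/EI  [x>a] with R_A=153/125, M_A=51/25 = ((153/125)·10²/2 - (51/25)·10 - 17·(10-8))/100000 = 17/250000 rad
Load 4 — point force P=14 kN at a=40/3 m (b=L-a=20/3):
  θ_4 = -Pb²x(2aL-(3a+b)x)/(2L³EI)  [x≤a] = -14·(20/3)²·10·(2·(40/3)·20-(3·(40/3)+(20/3))·10)/(2·20³·100000) = -7/27000 rad
Superposition: θ = Σ θ_i = -5981/5400000 rad ≈ -0.001108 rad

θ(10) = -5981/5400000 rad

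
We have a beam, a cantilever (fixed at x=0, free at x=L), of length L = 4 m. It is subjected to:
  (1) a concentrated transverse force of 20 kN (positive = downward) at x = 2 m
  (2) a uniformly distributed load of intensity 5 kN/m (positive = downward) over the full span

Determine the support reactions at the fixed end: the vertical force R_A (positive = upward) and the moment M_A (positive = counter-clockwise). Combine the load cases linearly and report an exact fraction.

R_A = 40 kN, M_A = 80 kN·m

Load 1 — point force P=20 kN at a=2 m (b=L-a=2):
  R_A = P = 20 kN
  M_A = Pa = 20·2 = 40 kN·m
Load 2 — uniform load w=5 kN/m over full span:
  R_A = wL = 5·4 = 20 kN
  M_A = wL²/2 = 5·4²/2 = 40 kN·m
Superposition: R_A = 40 kN, M_A = 80 kN·m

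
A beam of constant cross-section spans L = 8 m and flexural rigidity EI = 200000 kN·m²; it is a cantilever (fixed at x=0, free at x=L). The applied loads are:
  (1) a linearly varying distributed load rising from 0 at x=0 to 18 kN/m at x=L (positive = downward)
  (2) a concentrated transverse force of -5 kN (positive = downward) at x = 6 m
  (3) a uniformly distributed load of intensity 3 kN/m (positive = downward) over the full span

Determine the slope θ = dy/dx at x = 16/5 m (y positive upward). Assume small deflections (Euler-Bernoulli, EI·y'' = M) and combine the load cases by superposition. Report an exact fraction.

θ(16/5) = -19537/3906250 rad

Load 1 — triangular load w₀=18 kN/m (0→w₀ over full span):
  θ_1 = (w₀Lx²/4-w₀L²x/3-w₀x⁴/(24L))/EI = (18·8·(16/5)²/4-18·8²·(16/5)/3-18·(16/5)⁴/(24·8))/200000 = -8496/1953125 rad
Load 2 — point force P=-5 kN at a=6 m (b=L-a=2):
  θ_2 = -Px(2a-x)/(2EI)  [x≤a] = -(-5)·(16/5)·(2·6-(16/5))/(2·200000) = 11/31250 rad
Load 3 — uniform load w=3 kN/m over full span:
  θ_3 = -wx(x²-3Lx+3L²)/(6EI) = -3·(16/5)·((16/5)²-3·8·(16/5)+3·8²)/(6·200000) = -392/390625 rad
Superposition: θ = Σ θ_i = -19537/3906250 rad ≈ -0.005001 rad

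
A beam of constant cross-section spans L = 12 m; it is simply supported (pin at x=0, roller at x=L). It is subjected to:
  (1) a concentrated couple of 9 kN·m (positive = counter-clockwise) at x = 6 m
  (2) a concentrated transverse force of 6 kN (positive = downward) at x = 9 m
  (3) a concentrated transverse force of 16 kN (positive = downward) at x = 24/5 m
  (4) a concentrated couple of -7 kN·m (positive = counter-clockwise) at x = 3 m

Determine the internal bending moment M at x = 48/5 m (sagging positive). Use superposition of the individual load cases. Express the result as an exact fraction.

Load 1 — applied couple M₀=9 kN·m at a=6 m (b=L-a=6):
  M_1 = M₀x/L - M₀  [x>a] = 9·(48/5)/12 - 9 = -9/5 kN·m
Load 2 — point force P=6 kN at a=9 m (b=L-a=3):
  M_2 = Pa(L-x)/L  [x>a] = 6·9·(12-(48/5))/12 = 54/5 kN·m
Load 3 — point force P=16 kN at a=24/5 m (b=L-a=36/5):
  M_3 = Pa(L-x)/L  [x>a] = 16·(24/5)·(12-(48/5))/12 = 384/25 kN·m
Load 4 — applied couple M₀=-7 kN·m at a=3 m (b=L-a=9):
  M_4 = M₀x/L - M₀  [x>a] = (-7)·(48/5)/12 - (-7) = 7/5 kN·m
Superposition: M = Σ M_i = 644/25 kN·m ≈ 25.760000 kN·m

M(48/5) = 644/25 kN·m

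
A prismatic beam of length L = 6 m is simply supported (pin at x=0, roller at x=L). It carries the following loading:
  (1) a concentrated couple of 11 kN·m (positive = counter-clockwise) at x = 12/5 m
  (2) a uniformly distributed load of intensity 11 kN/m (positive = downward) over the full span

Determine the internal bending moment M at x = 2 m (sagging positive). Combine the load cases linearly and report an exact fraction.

M(2) = 143/3 kN·m

Load 1 — applied couple M₀=11 kN·m at a=12/5 m (b=L-a=18/5):
  M_1 = M₀x/L  [x≤a] = 11·2/6 = 11/3 kN·m
Load 2 — uniform load w=11 kN/m over full span:
  M_2 = wx(L-x)/2 = 11·2·(6-2)/2 = 44 kN·m
Superposition: M = Σ M_i = 143/3 kN·m ≈ 47.666667 kN·m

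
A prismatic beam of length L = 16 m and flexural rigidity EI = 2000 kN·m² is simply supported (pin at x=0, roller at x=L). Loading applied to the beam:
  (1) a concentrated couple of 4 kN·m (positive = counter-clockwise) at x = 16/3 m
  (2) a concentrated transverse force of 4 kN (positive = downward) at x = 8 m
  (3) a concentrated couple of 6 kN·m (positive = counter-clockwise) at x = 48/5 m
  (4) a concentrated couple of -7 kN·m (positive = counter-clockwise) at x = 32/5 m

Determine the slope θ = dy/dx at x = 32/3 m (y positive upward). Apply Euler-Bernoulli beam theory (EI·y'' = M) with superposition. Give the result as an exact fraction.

θ(32/3) = 592/28125 rad

Load 1 — applied couple M₀=4 kN·m at a=16/3 m (b=L-a=32/3):
  θ_1 = (M₀x²/(2L)-M₀(x-a)+C₁)/EI  [x>a] with C₁=M₀(3b²-L²)/(6L)=32/9 = (4·(32/3)²/(2·16)-4·((32/3)-(16/3))+(32/9))/2000 = -2/1125 rad
Load 2 — point force P=4 kN at a=8 m (b=L-a=8):
  θ_2 = -Pa(2L²-6Lx+3x²+a²)/(6LEI)  [x>a] = -4·8·(2·16²-6·16·(32/3)+3·(32/3)²+8²)/(6·16·2000) = 4/225 rad
Load 3 — applied couple M₀=6 kN·m at a=48/5 m (b=L-a=32/5):
  θ_3 = (M₀x²/(2L)-M₀(x-a)+C₁)/EI  [x>a] with C₁=M₀(3b²-L²)/(6L)=-208/25 = (6·(32/3)²/(2·16)-6·((32/3)-(48/5))+(-208/25))/2000 = 31/9375 rad
Load 4 — applied couple M₀=-7 kN·m at a=32/5 m (b=L-a=48/5):
  θ_4 = (M₀x²/(2L)-M₀(x-a)+C₁)/EI  [x>a] with C₁=M₀(3b²-L²)/(6L)=-112/75 = ((-7)·(32/3)²/(2·16)-(-7)·((32/3)-(32/5))+(-112/75))/2000 = 49/28125 rad
Superposition: θ = Σ θ_i = 592/28125 rad ≈ 0.021049 rad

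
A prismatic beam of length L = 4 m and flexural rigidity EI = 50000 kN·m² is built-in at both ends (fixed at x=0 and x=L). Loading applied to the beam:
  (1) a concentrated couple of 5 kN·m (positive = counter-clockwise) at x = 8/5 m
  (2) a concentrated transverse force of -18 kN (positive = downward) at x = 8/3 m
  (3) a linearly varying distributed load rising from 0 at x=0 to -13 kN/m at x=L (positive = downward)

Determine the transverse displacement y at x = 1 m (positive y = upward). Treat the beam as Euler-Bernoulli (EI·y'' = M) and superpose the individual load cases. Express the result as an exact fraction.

y(1) = 5879/72000000 m

Load 1 — applied couple M₀=5 kN·m at a=8/5 m (b=L-a=12/5):
  y_1 = (R_Ax³/6 - M_Ax²/2)/EI  [x≤a] with R_A=9/5, M_A=3/5 = ((9/5)·1³/6 - (3/5)·1²/2)/50000 = 0 m
Load 2 — point force P=-18 kN at a=8/3 m (b=L-a=4/3):
  y_2 = -Pb²x²(3aL-(3a+b)x)/(6L³EI)  [x≤a] = -(-18)·(4/3)²·1²·(3·(8/3)·4-(3·(8/3)+(4/3))·1)/(6·4³·50000) = 17/450000 m
Load 3 — triangular load w₀=-13 kN/m (0→w₀ over full span):
  y_3 = -w₀x²(L-x)²(x+2L)/(120LEI) = -(-13)·1²·(4-1)²·(1+2·4)/(120·4·50000) = 351/8000000 m
Superposition: y = Σ y_i = 5879/72000000 m ≈ 0.000082 m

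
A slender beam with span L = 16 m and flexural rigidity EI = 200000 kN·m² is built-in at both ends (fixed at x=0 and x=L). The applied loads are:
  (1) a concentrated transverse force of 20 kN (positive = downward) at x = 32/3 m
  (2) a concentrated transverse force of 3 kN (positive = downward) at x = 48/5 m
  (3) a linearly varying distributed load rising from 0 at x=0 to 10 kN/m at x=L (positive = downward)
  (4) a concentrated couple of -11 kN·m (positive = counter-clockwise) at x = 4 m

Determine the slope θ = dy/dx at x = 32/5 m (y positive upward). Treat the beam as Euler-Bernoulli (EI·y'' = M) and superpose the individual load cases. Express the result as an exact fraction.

θ(32/5) = -2170117/2812500000 rad

Load 1 — point force P=20 kN at a=32/3 m (b=L-a=16/3):
  θ_1 = -Pb²x(2aL-(3a+b)x)/(2L³EI)  [x≤a] = -20·(16/3)²·(32/5)·(2·(32/3)·16-(3·(32/3)+(16/3))·(32/5))/(2·16³·200000) = -32/140625 rad
Load 2 — point force P=3 kN at a=48/5 m (b=L-a=32/5):
  θ_2 = -Pb²x(2aL-(3a+b)x)/(2L³EI)  [x≤a] = -3·(32/5)²·(32/5)·(2·(48/5)·16-(3·(48/5)+(32/5))·(32/5))/(2·16³·200000) = -384/9765625 rad
Load 3 — triangular load w₀=10 kN/m (0→w₀ over full span):
  θ_3 = -w₀(2x(L-x)(L-2x)(x+2L)+x²(L-x)²)/(120LEI) = -10·(2·(32/5)·(16-(32/5))·(16-2·(32/5))·((32/5)+2·16)+(32/5)²·(16-(32/5))²)/(120·16·200000) = -192/390625 rad
Load 4 — applied couple M₀=-11 kN·m at a=4 m (b=L-a=12):
  θ_4 = (R_Ax²/2 - M_Ax - M₀(x-a))/EI  [x>a] with R_A=-99/128, M_A=33/16 = ((-99/128)·(32/5)²/2 - (33/16)·(32/5) - (-11)·((32/5)-4))/200000 = -33/2500000 rad
Superposition: θ = Σ θ_i = -2170117/2812500000 rad ≈ -0.000772 rad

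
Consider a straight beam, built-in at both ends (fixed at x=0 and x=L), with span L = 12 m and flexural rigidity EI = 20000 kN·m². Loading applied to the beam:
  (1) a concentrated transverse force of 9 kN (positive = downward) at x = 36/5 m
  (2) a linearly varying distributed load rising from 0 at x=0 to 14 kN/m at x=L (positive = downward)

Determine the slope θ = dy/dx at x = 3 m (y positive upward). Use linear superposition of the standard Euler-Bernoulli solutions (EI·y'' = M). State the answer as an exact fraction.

θ(3) = -217971/40000000 rad

Load 1 — point force P=9 kN at a=36/5 m (b=L-a=24/5):
  θ_1 = -Pb²x(2aL-(3a+b)x)/(2L³EI)  [x≤a] = -9·(24/5)²·3·(2·(36/5)·12-(3·(36/5)+(24/5))·3)/(2·12³·20000) = -1053/1250000 rad
Load 2 — triangular load w₀=14 kN/m (0→w₀ over full span):
  θ_2 = -w₀(2x(L-x)(L-2x)(x+2L)+x²(L-x)²)/(120LEI) = -14·(2·3·(12-3)·(12-2·3)·(3+2·12)+3²·(12-3)²)/(120·12·20000) = -7371/1600000 rad
Superposition: θ = Σ θ_i = -217971/40000000 rad ≈ -0.005449 rad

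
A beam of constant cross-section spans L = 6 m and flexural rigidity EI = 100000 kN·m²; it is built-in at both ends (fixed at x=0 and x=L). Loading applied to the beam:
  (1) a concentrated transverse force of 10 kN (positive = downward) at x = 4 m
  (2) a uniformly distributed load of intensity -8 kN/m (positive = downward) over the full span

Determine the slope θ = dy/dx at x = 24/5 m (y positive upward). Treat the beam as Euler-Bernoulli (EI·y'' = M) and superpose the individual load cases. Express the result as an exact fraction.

θ(24/5) = -199/2343750 rad

Load 1 — point force P=10 kN at a=4 m (b=L-a=2):
  θ_1 = Pa²(L-x)(2bL-(3b+a)(L-x))/(2L³EI)  [x>a] = 10·4²·(6-(24/5))·(2·2·6-(3·2+4)·(6-(24/5)))/(2·6³·100000) = 1/18750 rad
Load 2 — uniform load w=-8 kN/m over full span:
  θ_2 = -wx(L-x)(L-2x)/(12EI) = -(-8)·(24/5)·(6-(24/5))·(6-2·(24/5))/(12·100000) = -54/390625 rad
Superposition: θ = Σ θ_i = -199/2343750 rad ≈ -0.000085 rad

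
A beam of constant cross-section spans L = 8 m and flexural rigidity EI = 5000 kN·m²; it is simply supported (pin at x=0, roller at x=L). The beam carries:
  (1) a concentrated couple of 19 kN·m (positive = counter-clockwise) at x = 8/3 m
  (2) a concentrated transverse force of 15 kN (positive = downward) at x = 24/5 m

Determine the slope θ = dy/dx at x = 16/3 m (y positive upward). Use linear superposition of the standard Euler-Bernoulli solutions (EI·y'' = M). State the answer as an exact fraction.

θ(16/3) = 1181/281250 rad

Load 1 — applied couple M₀=19 kN·m at a=8/3 m (b=L-a=16/3):
  θ_1 = (M₀x²/(2L)-M₀(x-a)+C₁)/EI  [x>a] with C₁=M₀(3b²-L²)/(6L)=76/9 = (19·(16/3)²/(2·8)-19·((16/3)-(8/3))+(76/9))/5000 = -19/11250 rad
Load 2 — point force P=15 kN at a=24/5 m (b=L-a=16/5):
  θ_2 = -Pa(2L²-6Lx+3x²+a²)/(6LEI)  [x>a] = -15·(24/5)·(2·8²-6·8·(16/3)+3·(16/3)²+(24/5)²)/(6·8·5000) = 92/15625 rad
Superposition: θ = Σ θ_i = 1181/281250 rad ≈ 0.004199 rad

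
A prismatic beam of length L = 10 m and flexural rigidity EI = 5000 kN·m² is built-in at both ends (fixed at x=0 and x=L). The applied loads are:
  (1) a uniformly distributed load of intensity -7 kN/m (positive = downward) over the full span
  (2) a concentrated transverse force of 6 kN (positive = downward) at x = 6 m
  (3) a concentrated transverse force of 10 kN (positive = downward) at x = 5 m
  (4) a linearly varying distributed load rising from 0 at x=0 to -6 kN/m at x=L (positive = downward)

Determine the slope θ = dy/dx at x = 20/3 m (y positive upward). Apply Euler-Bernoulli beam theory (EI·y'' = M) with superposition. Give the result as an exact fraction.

θ(20/3) = -15959/2025000 rad

Load 1 — uniform load w=-7 kN/m over full span:
  θ_1 = -wx(L-x)(L-2x)/(12EI) = -(-7)·(20/3)·(10-(20/3))·(10-2·(20/3))/(12·5000) = -7/810 rad
Load 2 — point force P=6 kN at a=6 m (b=L-a=4):
  θ_2 = Pa²(L-x)(2bL-(3b+a)(L-x))/(2L³EI)  [x>a] = 6·6²·(10-(20/3))·(2·4·10-(3·4+6)·(10-(20/3)))/(2·10³·5000) = 9/6250 rad
Load 3 — point force P=10 kN at a=5 m (b=L-a=5):
  θ_3 = Pa²(L-x)(2bL-(3b+a)(L-x))/(2L³EI)  [x>a] = 10·5²·(10-(20/3))·(2·5·10-(3·5+5)·(10-(20/3)))/(2·10³·5000) = 1/360 rad
Load 4 — triangular load w₀=-6 kN/m (0→w₀ over full span):
  θ_4 = -w₀(2x(L-x)(L-2x)(x+2L)+x²(L-x)²)/(120LEI) = -(-6)·(2·(20/3)·(10-(20/3))·(10-2·(20/3))·((20/3)+2·10)+(20/3)²·(10-(20/3))²)/(120·10·5000) = -7/2025 rad
Superposition: θ = Σ θ_i = -15959/2025000 rad ≈ -0.007881 rad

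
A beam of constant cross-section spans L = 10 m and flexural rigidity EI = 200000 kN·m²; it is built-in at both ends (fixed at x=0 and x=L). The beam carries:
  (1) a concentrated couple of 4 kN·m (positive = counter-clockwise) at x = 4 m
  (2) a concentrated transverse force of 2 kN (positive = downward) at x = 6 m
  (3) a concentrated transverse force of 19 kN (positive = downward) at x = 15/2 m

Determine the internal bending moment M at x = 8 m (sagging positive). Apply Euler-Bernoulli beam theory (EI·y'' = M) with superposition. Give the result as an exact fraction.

M(8) = 4147/800 kN·m

Load 1 — applied couple M₀=4 kN·m at a=4 m (b=L-a=6):
  M_1 = R_Ax - M_A - M₀  [x>a] with R_A=72/125, M_A=12/25 = (72/125)·8 - (12/25) - 4 = 16/125 kN·m
Load 2 — point force P=2 kN at a=6 m (b=L-a=4):
  M_2 = Pa²(a+3b)(L-x)/L³ - Pa²b/L²  [x>a] = 2·6²·(6+3·4)·(10-8)/10³ - 2·6²·4/10² = -36/125 kN·m
Load 3 — point force P=19 kN at a=15/2 m (b=L-a=5/2):
  M_3 = Pa²(a+3b)(L-x)/L³ - Pa²b/L²  [x>a] = 19·(15/2)²·((15/2)+3·(5/2))·(10-8)/10³ - 19·(15/2)²·(5/2)/10² = 171/32 kN·m
Superposition: M = Σ M_i = 4147/800 kN·m ≈ 5.183750 kN·m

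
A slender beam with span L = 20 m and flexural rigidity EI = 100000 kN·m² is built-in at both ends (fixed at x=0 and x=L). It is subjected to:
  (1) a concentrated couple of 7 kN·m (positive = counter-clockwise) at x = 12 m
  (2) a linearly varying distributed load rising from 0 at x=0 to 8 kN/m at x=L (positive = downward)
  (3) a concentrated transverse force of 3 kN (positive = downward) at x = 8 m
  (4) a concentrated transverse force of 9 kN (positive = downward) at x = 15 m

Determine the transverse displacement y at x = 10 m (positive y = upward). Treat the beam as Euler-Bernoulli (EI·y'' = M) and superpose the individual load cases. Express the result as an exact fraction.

y(10) = -2393/120000 m

Load 1 — applied couple M₀=7 kN·m at a=12 m (b=L-a=8):
  y_1 = (R_Ax³/6 - M_Ax²/2)/EI  [x≤a] with R_A=63/125, M_A=56/25 = ((63/125)·10³/6 - (56/25)·10²/2)/100000 = -7/25000 m
Load 2 — triangular load w₀=8 kN/m (0→w₀ over full span):
  y_2 = -w₀x²(L-x)²(x+2L)/(120LEI) = -8·10²·(20-10)²·(10+2·20)/(120·20·100000) = -1/60 m
Load 3 — point force P=3 kN at a=8 m (b=L-a=12):
  y_3 = -Pa²(L-x)²(3bL-(3b+a)(L-x))/(6L³EI)  [x>a] = -3·8²·(20-10)²·(3·12·20-(3·12+8)·(20-10))/(6·20³·100000) = -7/6250 m
Load 4 — point force P=9 kN at a=15 m (b=L-a=5):
  y_4 = -Pb²x²(3aL-(3a+b)x)/(6L³EI)  [x≤a] = -9·5²·10²·(3·15·20-(3·15+5)·10)/(6·20³·100000) = -3/1600 m
Superposition: y = Σ y_i = -2393/120000 m ≈ -0.019942 m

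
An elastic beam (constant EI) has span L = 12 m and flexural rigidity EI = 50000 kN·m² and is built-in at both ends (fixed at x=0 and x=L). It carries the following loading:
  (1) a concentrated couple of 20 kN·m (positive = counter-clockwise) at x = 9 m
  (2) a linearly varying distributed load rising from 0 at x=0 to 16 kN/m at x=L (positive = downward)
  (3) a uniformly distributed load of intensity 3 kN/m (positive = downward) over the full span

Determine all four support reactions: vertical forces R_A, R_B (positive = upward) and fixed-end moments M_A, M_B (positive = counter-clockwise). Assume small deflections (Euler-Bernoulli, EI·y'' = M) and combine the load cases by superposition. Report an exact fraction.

R_A = 1947/40 kN, M_A = 2381/20 kN·m, R_B = 3333/40 kN, M_B = -3099/20 kN·m

Load 1 — applied couple M₀=20 kN·m at a=9 m (b=L-a=3):
  R_A = 6M₀ab/L³ = 6·20·9·3/12³ = 15/8 kN
  M_A = M₀b(2a-b)/L² = 20·3·(2·9-3)/12² = 25/4 kN·m
  R_B = -6M₀ab/L³ = -6·20·9·3/12³ = -15/8 kN
  M_B = M₀a(2b-a)/L² = 20·9·(2·3-9)/12² = -15/4 kN·m
Load 2 — triangular load w₀=16 kN/m (0→w₀ over full span):
  R_A = 3w₀L/20 = 3·16·12/20 = 144/5 kN
  M_A = w₀L²/30 = 16·12²/30 = 384/5 kN·m
  R_B = 7w₀L/20 = 7·16·12/20 = 336/5 kN
  M_B = -w₀L²/20 = -16·12²/20 = -576/5 kN·m
Load 3 — uniform load w=3 kN/m over full span:
  R_A = wL/2 = 3·12/2 = 18 kN
  M_A = wL²/12 = 3·12²/12 = 36 kN·m
  R_B = wL/2 = 3·12/2 = 18 kN
  M_B = -wL²/12 = -3·12²/12 = -36 kN·m
Superposition: R_A = 1947/40 kN, M_A = 2381/20 kN·m, R_B = 3333/40 kN, M_B = -3099/20 kN·m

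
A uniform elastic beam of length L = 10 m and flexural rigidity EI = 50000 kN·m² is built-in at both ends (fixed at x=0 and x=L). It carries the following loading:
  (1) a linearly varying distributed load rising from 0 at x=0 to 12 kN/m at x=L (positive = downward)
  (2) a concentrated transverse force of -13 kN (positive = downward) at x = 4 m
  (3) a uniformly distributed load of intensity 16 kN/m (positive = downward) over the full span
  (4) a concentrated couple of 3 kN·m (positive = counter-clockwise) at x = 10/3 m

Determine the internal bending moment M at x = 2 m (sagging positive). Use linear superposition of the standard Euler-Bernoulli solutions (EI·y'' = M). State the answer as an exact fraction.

M(2) = -3098/375 kN·m

Load 1 — triangular load w₀=12 kN/m (0→w₀ over full span):
  M_1 = 3w₀Lx/20 - w₀L²/30 - w₀x³/(6L) = 3·12·10·2/20 - 12·10²/30 - 12·2³/(6·10) = -28/5 kN·m
Load 2 — point force P=-13 kN at a=4 m (b=L-a=6):
  M_2 = Pb²(3a+b)x/L³ - Pab²/L²  [x≤a] = (-13)·6²·(3·4+6)·2/10³ - (-13)·4·6²/10² = 234/125 kN·m
Load 3 — uniform load w=16 kN/m over full span:
  M_3 = wLx/2 - wL²/12 - wx²/2 = 16·10·2/2 - 16·10²/12 - 16·2²/2 = -16/3 kN·m
Load 4 — applied couple M₀=3 kN·m at a=10/3 m (b=L-a=20/3):
  M_4 = R_Ax - M_A  [x≤a] with R_A=2/5, M_A=0 = (2/5)·2 - 0 = 4/5 kN·m
Superposition: M = Σ M_i = -3098/375 kN·m ≈ -8.261333 kN·m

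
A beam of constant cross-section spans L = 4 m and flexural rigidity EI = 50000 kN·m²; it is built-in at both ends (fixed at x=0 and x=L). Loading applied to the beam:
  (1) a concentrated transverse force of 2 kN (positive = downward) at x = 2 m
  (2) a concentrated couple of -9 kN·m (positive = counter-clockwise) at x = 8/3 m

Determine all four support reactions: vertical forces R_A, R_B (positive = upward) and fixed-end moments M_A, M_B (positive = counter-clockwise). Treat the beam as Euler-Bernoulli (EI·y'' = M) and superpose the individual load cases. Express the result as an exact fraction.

Load 1 — point force P=2 kN at a=2 m (b=L-a=2):
  R_A = Pb²(3a+b)/L³ = 2·2²·(3·2+2)/4³ = 1 kN
  M_A = Pab²/L² = 2·2·2²/4² = 1 kN·m
  R_B = Pa²(a+3b)/L³ = 2·2²·(2+3·2)/4³ = 1 kN
  M_B = -Pa²b/L² = -2·2²·2/4² = -1 kN·m
Load 2 — applied couple M₀=-9 kN·m at a=8/3 m (b=L-a=4/3):
  R_A = 6M₀ab/L³ = 6·(-9)·(8/3)·(4/3)/4³ = -3 kN
  M_A = M₀b(2a-b)/L² = (-9)·(4/3)·(2·(8/3)-(4/3))/4² = -3 kN·m
  R_B = -6M₀ab/L³ = -6·(-9)·(8/3)·(4/3)/4³ = 3 kN
  M_B = M₀a(2b-a)/L² = (-9)·(8/3)·(2·(4/3)-(8/3))/4² = 0 kN·m
Superposition: R_A = -2 kN, M_A = -2 kN·m, R_B = 4 kN, M_B = -1 kN·m

R_A = -2 kN, M_A = -2 kN·m, R_B = 4 kN, M_B = -1 kN·m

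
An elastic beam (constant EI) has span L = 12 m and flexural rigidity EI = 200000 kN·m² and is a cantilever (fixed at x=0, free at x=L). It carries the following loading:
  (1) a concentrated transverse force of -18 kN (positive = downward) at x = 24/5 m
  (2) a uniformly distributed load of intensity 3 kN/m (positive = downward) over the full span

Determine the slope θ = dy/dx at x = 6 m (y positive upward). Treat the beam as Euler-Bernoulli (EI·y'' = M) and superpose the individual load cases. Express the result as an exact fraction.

Load 1 — point force P=-18 kN at a=24/5 m (b=L-a=36/5):
  θ_1 = -Pa²/(2EI)  [x>a] = -(-18)·(24/5)²/(2·200000) = 81/78125 rad
Load 2 — uniform load w=3 kN/m over full span:
  θ_2 = -wx(x²-3Lx+3L²)/(6EI) = -3·6·(6²-3·12·6+3·12²)/(6·200000) = -189/50000 rad
Superposition: θ = Σ θ_i = -3429/1250000 rad ≈ -0.002743 rad

θ(6) = -3429/1250000 rad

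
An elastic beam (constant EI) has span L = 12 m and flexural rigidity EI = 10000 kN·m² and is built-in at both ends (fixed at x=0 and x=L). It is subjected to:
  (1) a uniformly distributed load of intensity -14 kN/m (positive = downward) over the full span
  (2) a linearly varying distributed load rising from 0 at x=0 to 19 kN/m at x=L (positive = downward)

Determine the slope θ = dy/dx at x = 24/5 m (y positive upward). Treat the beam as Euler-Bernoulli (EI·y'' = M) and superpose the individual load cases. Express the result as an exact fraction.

θ(24/5) = 702/390625 rad

Load 1 — uniform load w=-14 kN/m over full span:
  θ_1 = -wx(L-x)(L-2x)/(12EI) = -(-14)·(24/5)·(12-(24/5))·(12-2·(24/5))/(12·10000) = 756/78125 rad
Load 2 — triangular load w₀=19 kN/m (0→w₀ over full span):
  θ_2 = -w₀(2x(L-x)(L-2x)(x+2L)+x²(L-x)²)/(120LEI) = -19·(2·(24/5)·(12-(24/5))·(12-2·(24/5))·((24/5)+2·12)+(24/5)²·(12-(24/5))²)/(120·12·10000) = -3078/390625 rad
Superposition: θ = Σ θ_i = 702/390625 rad ≈ 0.001797 rad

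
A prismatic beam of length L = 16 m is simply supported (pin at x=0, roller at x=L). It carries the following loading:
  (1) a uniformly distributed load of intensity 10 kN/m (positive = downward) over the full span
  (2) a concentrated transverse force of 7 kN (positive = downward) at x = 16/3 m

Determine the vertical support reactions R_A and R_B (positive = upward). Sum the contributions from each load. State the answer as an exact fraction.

Load 1 — uniform load w=10 kN/m over full span:
  R_A = wL/2 = 10·16/2 = 80 kN
  R_B = wL/2 = 10·16/2 = 80 kN
Load 2 — point force P=7 kN at a=16/3 m (b=L-a=32/3):
  R_A = Pb/L = 7·(32/3)/16 = 14/3 kN
  R_B = Pa/L = 7·(16/3)/16 = 7/3 kN
Superposition: R_A = 254/3 kN, R_B = 247/3 kN

R_A = 254/3 kN, R_B = 247/3 kN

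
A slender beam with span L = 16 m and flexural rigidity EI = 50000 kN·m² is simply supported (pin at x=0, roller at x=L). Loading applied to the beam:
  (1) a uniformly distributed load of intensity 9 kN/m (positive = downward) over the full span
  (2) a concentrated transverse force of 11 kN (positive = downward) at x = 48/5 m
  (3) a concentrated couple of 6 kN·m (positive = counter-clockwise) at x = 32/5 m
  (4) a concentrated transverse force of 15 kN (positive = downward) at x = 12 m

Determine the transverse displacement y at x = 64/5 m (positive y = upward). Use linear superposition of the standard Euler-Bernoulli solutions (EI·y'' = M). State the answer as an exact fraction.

y(64/5) = -222186/1953125 m

Load 1 — uniform load w=9 kN/m over full span:
  y_1 = -wx(L³-2Lx²+x³)/(24EI) = -9·(64/5)·(16³-2·16·(64/5)²+(64/5)³)/(24·50000) = -178176/1953125 m
Load 2 — point force P=11 kN at a=48/5 m (b=L-a=32/5):
  y_2 = -Pa(L-x)(2Lx-a²-x²)/(6LEI)  [x>a] = -11·(48/5)·(16-(64/5))·(2·16·(64/5)-(48/5)²-(64/5)²)/(6·16·50000) = -4224/390625 m
Load 3 — applied couple M₀=6 kN·m at a=32/5 m (b=L-a=48/5):
  y_3 = (M₀x³/(6L)-M₀(x-a)²/2+C₁x)/EI  [x>a] with C₁=M₀(3b²-L²)/(6L)=32/25 = (6·(64/5)³/(6·16)-6·((64/5)-(32/5))²/2+(32/25)·(64/5))/50000 = 192/390625 m
Load 4 — point force P=15 kN at a=12 m (b=L-a=4):
  y_4 = -Pa(L-x)(2Lx-a²-x²)/(6LEI)  [x>a] = -15·12·(16-(64/5))·(2·16·(64/5)-12²-(64/5)²)/(6·16·50000) = -954/78125 m
Superposition: y = Σ y_i = -222186/1953125 m ≈ -0.113759 m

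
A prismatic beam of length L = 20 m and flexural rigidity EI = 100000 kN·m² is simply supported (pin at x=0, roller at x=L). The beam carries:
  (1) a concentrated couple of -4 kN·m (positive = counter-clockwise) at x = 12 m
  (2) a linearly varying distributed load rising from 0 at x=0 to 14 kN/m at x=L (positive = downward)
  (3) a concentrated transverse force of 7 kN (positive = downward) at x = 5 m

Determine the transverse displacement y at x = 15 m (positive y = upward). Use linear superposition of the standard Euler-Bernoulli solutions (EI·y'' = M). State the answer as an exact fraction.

y(15) = -544669/4800000 m

Load 1 — applied couple M₀=-4 kN·m at a=12 m (b=L-a=8):
  y_1 = (M₀x³/(6L)-M₀(x-a)²/2+C₁x)/EI  [x>a] with C₁=M₀(3b²-L²)/(6L)=104/15 = ((-4)·15³/(6·20)-(-4)·(15-12)²/2+(104/15)·15)/100000 = 19/200000 m
Load 2 — triangular load w₀=14 kN/m (0→w₀ over full span):
  y_2 = -w₀x(7L⁴-10L²x²+3x⁴)/(360LEI) = -14·15·(7·20⁴-10·20²·15²+3·15⁴)/(360·20·100000) = -833/7680 m
Load 3 — point force P=7 kN at a=5 m (b=L-a=15):
  y_3 = -Pa(L-x)(2Lx-a²-x²)/(6LEI)  [x>a] = -7·5·(20-15)·(2·20·15-5²-15²)/(6·20·100000) = -49/9600 m
Superposition: y = Σ y_i = -544669/4800000 m ≈ -0.113473 m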